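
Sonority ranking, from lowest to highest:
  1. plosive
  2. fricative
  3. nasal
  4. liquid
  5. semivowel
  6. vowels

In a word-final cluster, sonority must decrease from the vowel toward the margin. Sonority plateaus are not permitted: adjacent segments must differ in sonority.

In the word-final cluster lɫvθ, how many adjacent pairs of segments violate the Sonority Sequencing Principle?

/l/: liquid = 4.
/ɫ/: liquid = 4.
/v/: fricative = 2.
/θ/: fricative = 2.
/l/→/ɫ/: 4→4 (plateau) — violation.
/ɫ/→/v/: 4→2 (falls) — ok.
/v/→/θ/: 2→2 (plateau) — violation.

2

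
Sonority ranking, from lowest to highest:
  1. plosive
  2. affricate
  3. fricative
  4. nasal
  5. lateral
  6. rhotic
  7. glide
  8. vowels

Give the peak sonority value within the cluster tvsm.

4

/t/ is a plosive (sonority 1).
/v/ is a fricative (sonority 3).
/s/ is a fricative (sonority 3).
/m/ is a nasal (sonority 4).
The maximum is 4.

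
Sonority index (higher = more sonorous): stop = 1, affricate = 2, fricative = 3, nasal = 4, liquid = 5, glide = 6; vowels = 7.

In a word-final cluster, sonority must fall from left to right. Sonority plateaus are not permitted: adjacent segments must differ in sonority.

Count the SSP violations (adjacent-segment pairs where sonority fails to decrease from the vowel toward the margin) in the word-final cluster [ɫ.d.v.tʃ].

/ɫ/ is a liquid (sonority 5).
/d/ is a stop (sonority 1).
/v/ is a fricative (sonority 3).
/tʃ/ is an affricate (sonority 2).
/ɫ/→/d/: 5→1 (falls) — ok.
/d/→/v/: 1→3 (does not fall) — violation.
/v/→/tʃ/: 3→2 (falls) — ok.

1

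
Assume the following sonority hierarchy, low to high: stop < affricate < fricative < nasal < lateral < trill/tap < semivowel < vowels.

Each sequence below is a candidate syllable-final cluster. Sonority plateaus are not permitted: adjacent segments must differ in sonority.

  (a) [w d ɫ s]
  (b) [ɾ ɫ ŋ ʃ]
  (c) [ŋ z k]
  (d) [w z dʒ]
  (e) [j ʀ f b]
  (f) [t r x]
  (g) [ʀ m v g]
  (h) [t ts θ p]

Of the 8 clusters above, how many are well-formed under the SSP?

5

(a) [w d ɫ s]: profile 7-1-5-3 — violates.
(b) [ɾ ɫ ŋ ʃ]: profile 6-5-4-3 — obeys.
(c) [ŋ z k]: profile 4-3-1 — obeys.
(d) [w z dʒ]: profile 7-3-2 — obeys.
(e) [j ʀ f b]: profile 7-6-3-1 — obeys.
(f) [t r x]: profile 1-6-3 — violates.
(g) [ʀ m v g]: profile 6-4-3-1 — obeys.
(h) [t ts θ p]: profile 1-2-3-1 — violates.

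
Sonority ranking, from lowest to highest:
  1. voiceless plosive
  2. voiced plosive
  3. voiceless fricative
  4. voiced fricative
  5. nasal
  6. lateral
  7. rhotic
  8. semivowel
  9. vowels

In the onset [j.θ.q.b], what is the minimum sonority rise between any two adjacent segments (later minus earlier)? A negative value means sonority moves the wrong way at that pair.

/j/ — semivowel, sonority 8.
/θ/ — voiceless fricative, sonority 3.
/q/ — voiceless plosive, sonority 1.
/b/ — voiced plosive, sonority 2.
/j/→/θ/: change -5.
/θ/→/q/: change -2.
/q/→/b/: change +1.
Minimum = -5.

-5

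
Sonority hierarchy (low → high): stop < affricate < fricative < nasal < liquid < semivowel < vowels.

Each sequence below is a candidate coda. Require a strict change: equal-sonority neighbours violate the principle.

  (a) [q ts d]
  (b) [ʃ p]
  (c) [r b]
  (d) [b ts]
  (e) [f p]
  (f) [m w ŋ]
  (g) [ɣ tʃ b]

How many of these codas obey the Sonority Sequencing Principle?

(a) sonority 1-2-1: ill-formed.
(b) sonority 3-1: well-formed.
(c) sonority 5-1: well-formed.
(d) sonority 1-2: ill-formed.
(e) sonority 3-1: well-formed.
(f) sonority 4-6-4: ill-formed.
(g) sonority 3-2-1: well-formed.

4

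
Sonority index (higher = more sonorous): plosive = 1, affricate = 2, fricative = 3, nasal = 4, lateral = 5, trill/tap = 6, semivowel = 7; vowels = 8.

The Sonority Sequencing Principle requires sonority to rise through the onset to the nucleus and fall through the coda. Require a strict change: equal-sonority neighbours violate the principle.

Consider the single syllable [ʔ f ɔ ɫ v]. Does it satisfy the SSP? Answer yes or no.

yes

Onset: /ʔ/ is a plosive (sonority 1), /f/ is a fricative (sonority 3); then the nucleus /ɔ/ (sonority 8).
Onset profile 1-3-8 — rises to the nucleus.
Coda: /ɫ/ is a lateral (sonority 5), /v/ is a fricative (sonority 3).
Coda profile 8-5-3 — falls from the nucleus.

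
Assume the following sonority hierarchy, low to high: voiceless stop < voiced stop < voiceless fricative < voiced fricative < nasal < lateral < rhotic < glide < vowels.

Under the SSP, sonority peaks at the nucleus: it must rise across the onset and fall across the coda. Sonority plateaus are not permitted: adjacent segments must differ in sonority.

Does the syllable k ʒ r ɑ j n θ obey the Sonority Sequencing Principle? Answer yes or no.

Onset: /k/ is a voiceless stop (sonority 1), /ʒ/ is a voiced fricative (sonority 4), /r/ is a rhotic (sonority 7); then the nucleus /ɑ/ (sonority 9).
Onset profile 1-4-7-9 — rises to the nucleus.
Coda: /j/ is a glide (sonority 8), /n/ is a nasal (sonority 5), /θ/ is a voiceless fricative (sonority 3).
Coda profile 9-8-5-3 — falls from the nucleus.

yes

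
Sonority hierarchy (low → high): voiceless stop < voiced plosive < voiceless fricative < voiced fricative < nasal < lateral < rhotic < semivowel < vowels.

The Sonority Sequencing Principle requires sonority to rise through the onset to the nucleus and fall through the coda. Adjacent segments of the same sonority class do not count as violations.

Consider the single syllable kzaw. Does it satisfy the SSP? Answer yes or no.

Onset: /k/ is a voiceless stop (sonority 1), /z/ is a voiced fricative (sonority 4); then the nucleus /a/ (sonority 9).
Onset profile 1-4-9 — rises to the nucleus.
Coda: /w/ is a semivowel (sonority 8).
Coda profile 9-8 — falls from the nucleus.

yes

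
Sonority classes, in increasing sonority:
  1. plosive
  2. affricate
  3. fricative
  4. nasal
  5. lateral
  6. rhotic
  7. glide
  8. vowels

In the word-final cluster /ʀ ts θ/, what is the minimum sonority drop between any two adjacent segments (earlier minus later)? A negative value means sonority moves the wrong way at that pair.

-1

/ʀ/ — rhotic, sonority 6.
/ts/ — affricate, sonority 2.
/θ/ — fricative, sonority 3.
/ʀ/→/ts/: change +4.
/ts/→/θ/: change -1.
Minimum = -1.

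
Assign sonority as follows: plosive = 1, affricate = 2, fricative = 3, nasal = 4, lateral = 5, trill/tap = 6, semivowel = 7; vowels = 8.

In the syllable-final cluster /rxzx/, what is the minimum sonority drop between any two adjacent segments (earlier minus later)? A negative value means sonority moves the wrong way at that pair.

/r/ — trill/tap, sonority 6.
/x/ — fricative, sonority 3.
/z/ — fricative, sonority 3.
/x/ — fricative, sonority 3.
/r/→/x/: change +3.
/x/→/z/: change +0.
/z/→/x/: change +0.
Minimum = 0.

0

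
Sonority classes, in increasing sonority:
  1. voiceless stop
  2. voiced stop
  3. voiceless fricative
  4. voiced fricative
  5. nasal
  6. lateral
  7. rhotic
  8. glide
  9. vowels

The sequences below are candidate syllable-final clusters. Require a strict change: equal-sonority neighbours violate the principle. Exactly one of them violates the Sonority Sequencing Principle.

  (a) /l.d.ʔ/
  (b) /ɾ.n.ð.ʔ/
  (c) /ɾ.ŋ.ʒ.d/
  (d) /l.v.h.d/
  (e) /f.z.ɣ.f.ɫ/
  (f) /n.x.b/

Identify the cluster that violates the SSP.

(a) sonority 6-2-1: well-formed.
(b) sonority 7-5-4-1: well-formed.
(c) sonority 7-5-4-2: well-formed.
(d) sonority 6-4-3-2: well-formed.
(e) sonority 3-4-4-3-6: ill-formed.
(f) sonority 5-3-2: well-formed.

e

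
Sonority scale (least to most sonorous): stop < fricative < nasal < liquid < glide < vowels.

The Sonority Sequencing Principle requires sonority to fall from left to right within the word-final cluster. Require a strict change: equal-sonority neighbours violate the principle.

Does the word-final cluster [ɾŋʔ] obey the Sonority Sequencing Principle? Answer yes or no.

/ɾ/ is a liquid (sonority 4).
/ŋ/ is a nasal (sonority 3).
/ʔ/ is a stop (sonority 1).
The profile 4-3-1 strictly falls, so the word-final cluster satisfies the SSP.

yes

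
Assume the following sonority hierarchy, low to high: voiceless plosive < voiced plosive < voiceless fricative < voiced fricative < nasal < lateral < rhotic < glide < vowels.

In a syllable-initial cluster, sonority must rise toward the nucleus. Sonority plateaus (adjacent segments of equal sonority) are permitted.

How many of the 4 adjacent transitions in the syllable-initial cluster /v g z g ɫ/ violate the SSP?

2

/v/ is a voiced fricative (sonority 4).
/g/ is a voiced plosive (sonority 2).
/z/ is a voiced fricative (sonority 4).
/g/ is a voiced plosive (sonority 2).
/ɫ/ is a lateral (sonority 6).
/v/→/g/: 4→2 (does not rise) — violation.
/g/→/z/: 2→4 (rises) — ok.
/z/→/g/: 4→2 (does not rise) — violation.
/g/→/ɫ/: 2→6 (rises) — ok.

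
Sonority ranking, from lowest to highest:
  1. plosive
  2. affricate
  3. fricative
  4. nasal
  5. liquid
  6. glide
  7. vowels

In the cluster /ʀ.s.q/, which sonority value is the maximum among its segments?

5

/ʀ/: liquid = 5.
/s/: fricative = 3.
/q/: plosive = 1.
The maximum is 5.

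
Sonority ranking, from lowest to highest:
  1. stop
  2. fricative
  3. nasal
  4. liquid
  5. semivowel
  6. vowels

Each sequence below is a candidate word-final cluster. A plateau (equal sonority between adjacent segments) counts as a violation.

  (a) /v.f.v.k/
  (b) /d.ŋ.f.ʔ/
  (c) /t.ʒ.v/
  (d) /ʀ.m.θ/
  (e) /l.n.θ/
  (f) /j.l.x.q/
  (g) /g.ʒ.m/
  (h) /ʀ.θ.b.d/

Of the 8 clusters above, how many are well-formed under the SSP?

(a) sonority 2-2-2-1: ill-formed.
(b) sonority 1-3-2-1: ill-formed.
(c) sonority 1-2-2: ill-formed.
(d) sonority 4-3-2: well-formed.
(e) sonority 4-3-2: well-formed.
(f) sonority 5-4-2-1: well-formed.
(g) sonority 1-2-3: ill-formed.
(h) sonority 4-2-1-1: ill-formed.

3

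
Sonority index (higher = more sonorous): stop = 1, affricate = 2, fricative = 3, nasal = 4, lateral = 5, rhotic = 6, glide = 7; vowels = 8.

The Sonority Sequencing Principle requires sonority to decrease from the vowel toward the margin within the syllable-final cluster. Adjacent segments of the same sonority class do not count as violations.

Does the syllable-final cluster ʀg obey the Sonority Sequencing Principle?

/ʀ/ is a rhotic (sonority 6).
/g/ is a stop (sonority 1).
The profile 6-1 strictly falls, so the syllable-final cluster satisfies the SSP.

yes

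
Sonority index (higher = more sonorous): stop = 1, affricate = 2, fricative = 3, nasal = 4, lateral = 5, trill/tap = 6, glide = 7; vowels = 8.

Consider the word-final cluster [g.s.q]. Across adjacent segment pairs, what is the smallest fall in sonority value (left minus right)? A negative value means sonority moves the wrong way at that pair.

/g/: stop = 1.
/s/: fricative = 3.
/q/: stop = 1.
/g/→/s/: change -2.
/s/→/q/: change +2.
Minimum = -2.

-2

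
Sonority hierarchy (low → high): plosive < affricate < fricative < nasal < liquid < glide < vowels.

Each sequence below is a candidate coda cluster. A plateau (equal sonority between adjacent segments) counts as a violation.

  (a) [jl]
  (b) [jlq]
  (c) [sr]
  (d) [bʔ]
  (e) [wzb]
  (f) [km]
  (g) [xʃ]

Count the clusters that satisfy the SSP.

3

(a) [jl]: profile 6-5 — obeys.
(b) [jlq]: profile 6-5-1 — obeys.
(c) [sr]: profile 3-5 — violates.
(d) [bʔ]: profile 1-1 — violates.
(e) [wzb]: profile 6-3-1 — obeys.
(f) [km]: profile 1-4 — violates.
(g) [xʃ]: profile 3-3 — violates.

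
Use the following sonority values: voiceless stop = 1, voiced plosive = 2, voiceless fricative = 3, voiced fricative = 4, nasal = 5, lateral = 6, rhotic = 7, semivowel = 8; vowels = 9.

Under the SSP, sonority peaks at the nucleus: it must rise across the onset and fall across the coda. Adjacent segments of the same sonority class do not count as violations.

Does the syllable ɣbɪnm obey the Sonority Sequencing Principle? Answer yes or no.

Onset: /ɣ/ is a voiced fricative (sonority 4), /b/ is a voiced plosive (sonority 2); then the nucleus /ɪ/ (sonority 9).
Onset profile 4-2-9 — does not rise throughout.
Coda: /n/ is a nasal (sonority 5), /m/ is a nasal (sonority 5).
Coda profile 9-5-5 — falls from the nucleus.

no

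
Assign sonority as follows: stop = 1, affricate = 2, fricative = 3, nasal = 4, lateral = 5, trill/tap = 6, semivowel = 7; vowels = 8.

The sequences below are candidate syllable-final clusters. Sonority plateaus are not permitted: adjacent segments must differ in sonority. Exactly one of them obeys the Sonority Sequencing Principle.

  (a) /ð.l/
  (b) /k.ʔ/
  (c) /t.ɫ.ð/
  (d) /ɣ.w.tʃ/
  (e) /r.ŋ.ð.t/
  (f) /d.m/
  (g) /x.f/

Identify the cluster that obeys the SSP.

e

(a) 3-5 → violates
(b) 1-1 → violates
(c) 1-5-3 → violates
(d) 3-7-2 → violates
(e) 6-4-3-1 → obeys
(f) 1-4 → violates
(g) 3-3 → violates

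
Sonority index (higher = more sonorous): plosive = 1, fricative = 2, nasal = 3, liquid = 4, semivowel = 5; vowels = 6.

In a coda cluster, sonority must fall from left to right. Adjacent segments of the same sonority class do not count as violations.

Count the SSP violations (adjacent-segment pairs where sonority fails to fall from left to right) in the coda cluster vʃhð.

/v/ is a fricative (sonority 2).
/ʃ/ is a fricative (sonority 2).
/h/ is a fricative (sonority 2).
/ð/ is a fricative (sonority 2).
/v/→/ʃ/: 2→2 (plateau, allowed) — ok.
/ʃ/→/h/: 2→2 (plateau, allowed) — ok.
/h/→/ð/: 2→2 (plateau, allowed) — ok.

0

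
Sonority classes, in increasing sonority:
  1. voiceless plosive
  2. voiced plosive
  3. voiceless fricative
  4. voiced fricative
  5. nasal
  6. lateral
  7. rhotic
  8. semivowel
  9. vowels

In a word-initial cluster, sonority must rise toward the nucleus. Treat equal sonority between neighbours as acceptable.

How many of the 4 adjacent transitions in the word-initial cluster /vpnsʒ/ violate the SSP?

2

/v/ is a voiced fricative (sonority 4).
/p/ is a voiceless plosive (sonority 1).
/n/ is a nasal (sonority 5).
/s/ is a voiceless fricative (sonority 3).
/ʒ/ is a voiced fricative (sonority 4).
/v/→/p/: 4→1 (does not rise) — violation.
/p/→/n/: 1→5 (rises) — ok.
/n/→/s/: 5→3 (does not rise) — violation.
/s/→/ʒ/: 3→4 (rises) — ok.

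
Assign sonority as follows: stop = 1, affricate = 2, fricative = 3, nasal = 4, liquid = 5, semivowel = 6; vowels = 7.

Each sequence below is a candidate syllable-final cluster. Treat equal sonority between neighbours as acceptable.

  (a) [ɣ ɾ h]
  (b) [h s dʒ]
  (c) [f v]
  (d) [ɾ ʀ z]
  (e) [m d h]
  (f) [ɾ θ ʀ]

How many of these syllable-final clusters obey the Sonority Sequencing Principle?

(a) sonority 3-5-3: ill-formed.
(b) sonority 3-3-2: well-formed.
(c) sonority 3-3: well-formed.
(d) sonority 5-5-3: well-formed.
(e) sonority 4-1-3: ill-formed.
(f) sonority 5-3-5: ill-formed.

3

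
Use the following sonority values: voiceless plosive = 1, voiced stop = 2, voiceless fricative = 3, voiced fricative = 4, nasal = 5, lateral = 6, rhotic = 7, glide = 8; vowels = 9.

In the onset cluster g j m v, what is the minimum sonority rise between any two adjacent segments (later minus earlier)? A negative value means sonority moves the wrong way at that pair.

-3

/g/ is a voiced stop (sonority 2).
/j/ is a glide (sonority 8).
/m/ is a nasal (sonority 5).
/v/ is a voiced fricative (sonority 4).
/g/→/j/: change +6.
/j/→/m/: change -3.
/m/→/v/: change -1.
Minimum = -3.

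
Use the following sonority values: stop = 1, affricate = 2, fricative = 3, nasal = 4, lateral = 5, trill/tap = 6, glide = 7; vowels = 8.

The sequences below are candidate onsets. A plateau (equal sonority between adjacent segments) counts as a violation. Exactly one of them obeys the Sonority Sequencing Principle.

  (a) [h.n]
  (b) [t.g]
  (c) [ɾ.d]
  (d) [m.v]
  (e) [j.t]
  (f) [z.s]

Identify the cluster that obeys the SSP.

a

(a) sonority 3-4: well-formed.
(b) sonority 1-1: ill-formed.
(c) sonority 6-1: ill-formed.
(d) sonority 4-3: ill-formed.
(e) sonority 7-1: ill-formed.
(f) sonority 3-3: ill-formed.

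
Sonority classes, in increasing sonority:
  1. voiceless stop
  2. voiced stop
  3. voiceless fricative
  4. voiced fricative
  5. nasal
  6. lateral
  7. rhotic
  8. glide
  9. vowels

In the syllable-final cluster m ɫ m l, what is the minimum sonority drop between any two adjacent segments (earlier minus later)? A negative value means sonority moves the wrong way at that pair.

-1

/m/: nasal = 5.
/ɫ/: lateral = 6.
/m/: nasal = 5.
/l/: lateral = 6.
/m/→/ɫ/: change -1.
/ɫ/→/m/: change +1.
/m/→/l/: change -1.
Minimum = -1.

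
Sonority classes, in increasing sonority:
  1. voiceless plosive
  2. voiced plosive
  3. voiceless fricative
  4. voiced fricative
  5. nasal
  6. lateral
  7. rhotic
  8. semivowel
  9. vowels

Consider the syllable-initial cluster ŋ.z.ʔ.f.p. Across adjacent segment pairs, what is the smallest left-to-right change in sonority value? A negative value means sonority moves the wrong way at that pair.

-3

/ŋ/ — nasal, sonority 5.
/z/ — voiced fricative, sonority 4.
/ʔ/ — voiceless plosive, sonority 1.
/f/ — voiceless fricative, sonority 3.
/p/ — voiceless plosive, sonority 1.
/ŋ/→/z/: change -1.
/z/→/ʔ/: change -3.
/ʔ/→/f/: change +2.
/f/→/p/: change -2.
Minimum = -3.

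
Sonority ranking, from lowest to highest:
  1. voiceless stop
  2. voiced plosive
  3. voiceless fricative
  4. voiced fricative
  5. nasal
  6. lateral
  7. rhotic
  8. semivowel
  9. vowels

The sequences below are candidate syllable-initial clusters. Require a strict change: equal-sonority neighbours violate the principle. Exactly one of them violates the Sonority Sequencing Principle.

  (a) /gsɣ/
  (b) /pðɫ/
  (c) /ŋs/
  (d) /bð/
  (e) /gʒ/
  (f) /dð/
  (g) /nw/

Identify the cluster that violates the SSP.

(a) /gsɣ/: profile 2-3-4 — obeys.
(b) /pðɫ/: profile 1-4-6 — obeys.
(c) /ŋs/: profile 5-3 — violates.
(d) /bð/: profile 2-4 — obeys.
(e) /gʒ/: profile 2-4 — obeys.
(f) /dð/: profile 2-4 — obeys.
(g) /nw/: profile 5-8 — obeys.

c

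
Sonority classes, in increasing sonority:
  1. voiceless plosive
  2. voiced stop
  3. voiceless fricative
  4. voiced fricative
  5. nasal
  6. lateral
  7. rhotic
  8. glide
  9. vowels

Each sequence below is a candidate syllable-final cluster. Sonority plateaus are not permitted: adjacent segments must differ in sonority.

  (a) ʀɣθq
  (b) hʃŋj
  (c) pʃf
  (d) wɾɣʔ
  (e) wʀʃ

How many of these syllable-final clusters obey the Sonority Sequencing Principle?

(a) sonority 7-4-3-1: well-formed.
(b) sonority 3-3-5-8: ill-formed.
(c) sonority 1-3-3: ill-formed.
(d) sonority 8-7-4-1: well-formed.
(e) sonority 8-7-3: well-formed.

3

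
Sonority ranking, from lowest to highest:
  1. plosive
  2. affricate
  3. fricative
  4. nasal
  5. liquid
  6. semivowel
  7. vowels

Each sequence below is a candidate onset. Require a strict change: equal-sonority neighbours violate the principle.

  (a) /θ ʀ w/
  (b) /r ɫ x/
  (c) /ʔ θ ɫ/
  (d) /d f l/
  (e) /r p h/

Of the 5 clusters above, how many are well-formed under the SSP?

3

(a) sonority 3-5-6: well-formed.
(b) sonority 5-5-3: ill-formed.
(c) sonority 1-3-5: well-formed.
(d) sonority 1-3-5: well-formed.
(e) sonority 5-1-3: ill-formed.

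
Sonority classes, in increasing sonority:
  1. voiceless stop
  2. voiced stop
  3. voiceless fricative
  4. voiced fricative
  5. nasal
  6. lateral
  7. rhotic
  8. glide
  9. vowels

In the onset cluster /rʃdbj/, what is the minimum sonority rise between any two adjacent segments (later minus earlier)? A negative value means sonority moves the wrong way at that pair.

/r/: rhotic = 7.
/ʃ/: voiceless fricative = 3.
/d/: voiced stop = 2.
/b/: voiced stop = 2.
/j/: glide = 8.
/r/→/ʃ/: change -4.
/ʃ/→/d/: change -1.
/d/→/b/: change +0.
/b/→/j/: change +6.
Minimum = -4.

-4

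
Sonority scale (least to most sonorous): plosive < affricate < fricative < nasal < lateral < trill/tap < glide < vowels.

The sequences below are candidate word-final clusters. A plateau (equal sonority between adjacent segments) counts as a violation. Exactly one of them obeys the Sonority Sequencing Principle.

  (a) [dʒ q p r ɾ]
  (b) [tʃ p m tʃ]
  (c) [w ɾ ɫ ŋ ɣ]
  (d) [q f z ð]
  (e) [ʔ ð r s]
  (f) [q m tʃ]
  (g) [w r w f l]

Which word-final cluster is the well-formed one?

c

(a) 2-1-1-6-6 → violates
(b) 2-1-4-2 → violates
(c) 7-6-5-4-3 → obeys
(d) 1-3-3-3 → violates
(e) 1-3-6-3 → violates
(f) 1-4-2 → violates
(g) 7-6-7-3-5 → violates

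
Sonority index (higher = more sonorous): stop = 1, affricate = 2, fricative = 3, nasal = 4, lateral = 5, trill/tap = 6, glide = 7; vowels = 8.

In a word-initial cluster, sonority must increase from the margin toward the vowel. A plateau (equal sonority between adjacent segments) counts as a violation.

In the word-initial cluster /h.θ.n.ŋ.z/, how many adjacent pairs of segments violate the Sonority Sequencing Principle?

/h/: fricative = 3.
/θ/: fricative = 3.
/n/: nasal = 4.
/ŋ/: nasal = 4.
/z/: fricative = 3.
/h/→/θ/: 3→3 (plateau) — violation.
/θ/→/n/: 3→4 (rises) — ok.
/n/→/ŋ/: 4→4 (plateau) — violation.
/ŋ/→/z/: 4→3 (does not rise) — violation.

3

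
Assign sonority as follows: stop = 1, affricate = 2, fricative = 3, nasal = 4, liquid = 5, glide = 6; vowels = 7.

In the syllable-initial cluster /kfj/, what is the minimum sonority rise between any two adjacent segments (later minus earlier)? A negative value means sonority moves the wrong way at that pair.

2

/k/ — stop, sonority 1.
/f/ — fricative, sonority 3.
/j/ — glide, sonority 6.
/k/→/f/: change +2.
/f/→/j/: change +3.
Minimum = 2.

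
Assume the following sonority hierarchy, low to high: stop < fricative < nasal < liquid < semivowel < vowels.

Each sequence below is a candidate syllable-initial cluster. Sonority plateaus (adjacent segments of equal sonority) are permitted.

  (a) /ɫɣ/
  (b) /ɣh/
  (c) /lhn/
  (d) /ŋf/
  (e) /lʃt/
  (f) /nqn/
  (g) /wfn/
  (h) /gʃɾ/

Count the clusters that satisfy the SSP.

(a) 4-2 → violates
(b) 2-2 → obeys
(c) 4-2-3 → violates
(d) 3-2 → violates
(e) 4-2-1 → violates
(f) 3-1-3 → violates
(g) 5-2-3 → violates
(h) 1-2-4 → obeys

2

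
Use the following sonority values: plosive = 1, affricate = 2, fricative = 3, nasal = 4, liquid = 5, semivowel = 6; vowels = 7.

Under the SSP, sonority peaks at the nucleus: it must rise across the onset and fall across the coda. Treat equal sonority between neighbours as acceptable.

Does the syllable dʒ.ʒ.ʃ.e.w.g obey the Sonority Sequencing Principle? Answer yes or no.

Onset: /dʒ/ is an affricate (sonority 2), /ʒ/ is a fricative (sonority 3), /ʃ/ is a fricative (sonority 3); then the nucleus /e/ (sonority 7).
Onset profile 2-3-3-7 — rises to the nucleus.
Coda: /w/ is a semivowel (sonority 6), /g/ is a plosive (sonority 1).
Coda profile 7-6-1 — falls from the nucleus.

yes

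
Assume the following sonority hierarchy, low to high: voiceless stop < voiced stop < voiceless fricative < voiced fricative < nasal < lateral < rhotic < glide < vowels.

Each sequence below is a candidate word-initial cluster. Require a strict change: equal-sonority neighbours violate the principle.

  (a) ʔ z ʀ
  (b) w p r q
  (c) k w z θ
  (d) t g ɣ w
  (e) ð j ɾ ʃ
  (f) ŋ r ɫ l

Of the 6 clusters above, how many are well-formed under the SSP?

(a) ʔ z ʀ: profile 1-4-7 — obeys.
(b) w p r q: profile 8-1-7-1 — violates.
(c) k w z θ: profile 1-8-4-3 — violates.
(d) t g ɣ w: profile 1-2-4-8 — obeys.
(e) ð j ɾ ʃ: profile 4-8-7-3 — violates.
(f) ŋ r ɫ l: profile 5-7-6-6 — violates.

2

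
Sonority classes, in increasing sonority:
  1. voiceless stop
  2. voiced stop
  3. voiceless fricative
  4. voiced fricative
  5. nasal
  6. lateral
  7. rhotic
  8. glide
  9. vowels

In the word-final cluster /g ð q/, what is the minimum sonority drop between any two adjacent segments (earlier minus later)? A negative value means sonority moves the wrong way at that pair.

/g/ — voiced stop, sonority 2.
/ð/ — voiced fricative, sonority 4.
/q/ — voiceless stop, sonority 1.
/g/→/ð/: change -2.
/ð/→/q/: change +3.
Minimum = -2.

-2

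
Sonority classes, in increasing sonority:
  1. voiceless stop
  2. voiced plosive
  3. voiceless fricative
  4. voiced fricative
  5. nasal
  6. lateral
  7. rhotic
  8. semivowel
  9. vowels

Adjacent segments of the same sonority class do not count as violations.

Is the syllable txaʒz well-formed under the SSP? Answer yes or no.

Onset: /t/ is a voiceless stop (sonority 1), /x/ is a voiceless fricative (sonority 3); then the nucleus /a/ (sonority 9).
Onset profile 1-3-9 — rises to the nucleus.
Coda: /ʒ/ is a voiced fricative (sonority 4), /z/ is a voiced fricative (sonority 4).
Coda profile 9-4-4 — falls from the nucleus.

yes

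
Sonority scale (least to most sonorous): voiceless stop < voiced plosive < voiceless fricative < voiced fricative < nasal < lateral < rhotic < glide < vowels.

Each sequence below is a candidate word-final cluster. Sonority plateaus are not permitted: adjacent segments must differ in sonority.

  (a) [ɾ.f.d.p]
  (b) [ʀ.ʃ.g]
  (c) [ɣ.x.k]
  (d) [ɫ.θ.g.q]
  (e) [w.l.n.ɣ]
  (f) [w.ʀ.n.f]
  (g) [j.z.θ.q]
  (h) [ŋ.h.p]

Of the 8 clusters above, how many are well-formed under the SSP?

(a) sonority 7-3-2-1: well-formed.
(b) sonority 7-3-2: well-formed.
(c) sonority 4-3-1: well-formed.
(d) sonority 6-3-2-1: well-formed.
(e) sonority 8-6-5-4: well-formed.
(f) sonority 8-7-5-3: well-formed.
(g) sonority 8-4-3-1: well-formed.
(h) sonority 5-3-1: well-formed.

8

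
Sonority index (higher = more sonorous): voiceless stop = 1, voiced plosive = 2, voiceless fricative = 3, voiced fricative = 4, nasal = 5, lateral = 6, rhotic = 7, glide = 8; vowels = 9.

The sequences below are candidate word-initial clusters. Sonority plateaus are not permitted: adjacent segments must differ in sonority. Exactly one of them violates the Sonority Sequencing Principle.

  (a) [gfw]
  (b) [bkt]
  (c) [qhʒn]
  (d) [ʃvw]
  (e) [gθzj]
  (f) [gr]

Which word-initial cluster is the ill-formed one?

(a) sonority 2-3-8: well-formed.
(b) sonority 2-1-1: ill-formed.
(c) sonority 1-3-4-5: well-formed.
(d) sonority 3-4-8: well-formed.
(e) sonority 2-3-4-8: well-formed.
(f) sonority 2-7: well-formed.

b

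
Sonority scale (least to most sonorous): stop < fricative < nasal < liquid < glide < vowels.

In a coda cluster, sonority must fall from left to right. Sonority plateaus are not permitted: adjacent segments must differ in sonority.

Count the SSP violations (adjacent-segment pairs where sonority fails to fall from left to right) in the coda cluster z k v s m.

/z/ is a fricative (sonority 2).
/k/ is a stop (sonority 1).
/v/ is a fricative (sonority 2).
/s/ is a fricative (sonority 2).
/m/ is a nasal (sonority 3).
/z/→/k/: 2→1 (falls) — ok.
/k/→/v/: 1→2 (does not fall) — violation.
/v/→/s/: 2→2 (plateau) — violation.
/s/→/m/: 2→3 (does not fall) — violation.

3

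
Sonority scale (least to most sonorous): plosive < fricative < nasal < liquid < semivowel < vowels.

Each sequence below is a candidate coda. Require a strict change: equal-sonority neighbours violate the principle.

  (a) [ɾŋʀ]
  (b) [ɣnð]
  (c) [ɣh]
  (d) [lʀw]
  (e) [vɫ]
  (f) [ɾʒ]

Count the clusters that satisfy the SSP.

(a) sonority 4-3-4: ill-formed.
(b) sonority 2-3-2: ill-formed.
(c) sonority 2-2: ill-formed.
(d) sonority 4-4-5: ill-formed.
(e) sonority 2-4: ill-formed.
(f) sonority 4-2: well-formed.

1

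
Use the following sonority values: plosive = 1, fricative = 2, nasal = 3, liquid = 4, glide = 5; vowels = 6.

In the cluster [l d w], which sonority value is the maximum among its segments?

5

/l/: liquid = 4.
/d/: plosive = 1.
/w/: glide = 5.
The maximum is 5.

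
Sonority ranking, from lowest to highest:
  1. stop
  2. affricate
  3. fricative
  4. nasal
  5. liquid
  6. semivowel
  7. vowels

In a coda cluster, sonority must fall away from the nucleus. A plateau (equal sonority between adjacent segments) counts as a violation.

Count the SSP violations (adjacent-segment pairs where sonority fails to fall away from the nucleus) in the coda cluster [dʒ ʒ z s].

/dʒ/: affricate = 2.
/ʒ/: fricative = 3.
/z/: fricative = 3.
/s/: fricative = 3.
/dʒ/→/ʒ/: 2→3 (does not fall) — violation.
/ʒ/→/z/: 3→3 (plateau) — violation.
/z/→/s/: 3→3 (plateau) — violation.

3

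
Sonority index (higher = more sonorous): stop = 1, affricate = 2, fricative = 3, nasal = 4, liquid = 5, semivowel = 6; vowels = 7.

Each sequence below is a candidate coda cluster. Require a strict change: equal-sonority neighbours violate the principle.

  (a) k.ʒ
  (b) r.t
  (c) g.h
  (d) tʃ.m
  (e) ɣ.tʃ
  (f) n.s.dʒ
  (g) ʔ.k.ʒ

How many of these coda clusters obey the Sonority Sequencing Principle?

(a) k.ʒ: profile 1-3 — violates.
(b) r.t: profile 5-1 — obeys.
(c) g.h: profile 1-3 — violates.
(d) tʃ.m: profile 2-4 — violates.
(e) ɣ.tʃ: profile 3-2 — obeys.
(f) n.s.dʒ: profile 4-3-2 — obeys.
(g) ʔ.k.ʒ: profile 1-1-3 — violates.

3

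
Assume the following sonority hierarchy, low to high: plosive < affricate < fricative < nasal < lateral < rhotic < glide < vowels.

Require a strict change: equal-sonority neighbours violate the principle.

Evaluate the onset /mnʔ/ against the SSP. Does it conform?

/m/: nasal = 4.
/n/: nasal = 4.
/ʔ/: plosive = 1.
The profile is 4-4-1. Between /m/ (4) and /n/ (4) sonority does not rise, so the cluster violates the SSP.

no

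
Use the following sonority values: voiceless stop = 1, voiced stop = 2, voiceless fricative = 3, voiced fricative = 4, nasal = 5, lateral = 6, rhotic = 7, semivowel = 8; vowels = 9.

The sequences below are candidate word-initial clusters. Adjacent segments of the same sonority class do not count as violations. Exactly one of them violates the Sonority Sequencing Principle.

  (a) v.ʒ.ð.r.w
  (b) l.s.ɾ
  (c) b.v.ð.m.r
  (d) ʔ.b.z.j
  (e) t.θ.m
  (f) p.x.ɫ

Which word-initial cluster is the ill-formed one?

b

(a) 4-4-4-7-8 → obeys
(b) 6-3-7 → violates
(c) 2-4-4-5-7 → obeys
(d) 1-2-4-8 → obeys
(e) 1-3-5 → obeys
(f) 1-3-6 → obeys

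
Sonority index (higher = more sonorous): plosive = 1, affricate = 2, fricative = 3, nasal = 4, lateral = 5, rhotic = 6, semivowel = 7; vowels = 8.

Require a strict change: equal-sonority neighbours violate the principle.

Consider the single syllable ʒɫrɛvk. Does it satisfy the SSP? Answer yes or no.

Onset: /ʒ/ is a fricative (sonority 3), /ɫ/ is a lateral (sonority 5), /r/ is a rhotic (sonority 6); then the nucleus /ɛ/ (sonority 8).
Onset profile 3-5-6-8 — rises to the nucleus.
Coda: /v/ is a fricative (sonority 3), /k/ is a plosive (sonority 1).
Coda profile 8-3-1 — falls from the nucleus.

yes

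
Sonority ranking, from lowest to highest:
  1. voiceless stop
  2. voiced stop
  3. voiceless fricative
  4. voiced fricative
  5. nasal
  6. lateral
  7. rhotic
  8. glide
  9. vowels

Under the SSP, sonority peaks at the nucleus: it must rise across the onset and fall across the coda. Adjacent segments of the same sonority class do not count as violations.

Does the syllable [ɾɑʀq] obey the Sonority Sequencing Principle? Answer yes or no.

Onset: /ɾ/ is a rhotic (sonority 7); then the nucleus /ɑ/ (sonority 9).
Onset profile 7-9 — rises to the nucleus.
Coda: /ʀ/ is a rhotic (sonority 7), /q/ is a voiceless stop (sonority 1).
Coda profile 9-7-1 — falls from the nucleus.

yes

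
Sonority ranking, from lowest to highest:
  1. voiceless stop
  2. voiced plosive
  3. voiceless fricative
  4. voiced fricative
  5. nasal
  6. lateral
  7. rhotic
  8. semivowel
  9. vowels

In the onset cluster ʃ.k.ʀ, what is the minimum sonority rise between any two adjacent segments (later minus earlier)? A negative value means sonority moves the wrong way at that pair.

-2

/ʃ/ — voiceless fricative, sonority 3.
/k/ — voiceless stop, sonority 1.
/ʀ/ — rhotic, sonority 7.
/ʃ/→/k/: change -2.
/k/→/ʀ/: change +6.
Minimum = -2.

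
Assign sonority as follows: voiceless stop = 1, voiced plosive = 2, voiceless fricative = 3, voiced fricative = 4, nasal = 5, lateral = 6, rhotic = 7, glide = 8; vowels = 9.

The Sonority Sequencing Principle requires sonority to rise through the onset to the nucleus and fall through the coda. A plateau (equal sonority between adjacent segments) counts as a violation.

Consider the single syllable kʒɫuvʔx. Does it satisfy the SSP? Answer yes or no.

Onset: /k/ is a voiceless stop (sonority 1), /ʒ/ is a voiced fricative (sonority 4), /ɫ/ is a lateral (sonority 6); then the nucleus /u/ (sonority 9).
Onset profile 1-4-6-9 — rises to the nucleus.
Coda: /v/ is a voiced fricative (sonority 4), /ʔ/ is a voiceless stop (sonority 1), /x/ is a voiceless fricative (sonority 3).
Coda profile 9-4-1-3 — does not strictly fall throughout.

no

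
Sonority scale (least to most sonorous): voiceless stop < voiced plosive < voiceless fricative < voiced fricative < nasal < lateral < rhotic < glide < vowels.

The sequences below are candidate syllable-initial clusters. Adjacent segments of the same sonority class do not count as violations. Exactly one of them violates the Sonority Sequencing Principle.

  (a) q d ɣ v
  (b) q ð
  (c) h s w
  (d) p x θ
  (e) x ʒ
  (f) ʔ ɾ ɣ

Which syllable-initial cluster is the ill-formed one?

f

(a) sonority 1-2-4-4: well-formed.
(b) sonority 1-4: well-formed.
(c) sonority 3-3-8: well-formed.
(d) sonority 1-3-3: well-formed.
(e) sonority 3-4: well-formed.
(f) sonority 1-7-4: ill-formed.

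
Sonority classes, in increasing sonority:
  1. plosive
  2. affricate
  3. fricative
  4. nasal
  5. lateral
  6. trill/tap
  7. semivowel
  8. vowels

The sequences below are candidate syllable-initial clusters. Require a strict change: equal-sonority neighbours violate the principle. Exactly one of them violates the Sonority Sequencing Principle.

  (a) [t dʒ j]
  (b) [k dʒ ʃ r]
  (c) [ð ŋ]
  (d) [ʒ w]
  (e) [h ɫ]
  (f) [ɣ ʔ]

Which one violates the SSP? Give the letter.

(a) 1-2-7 → obeys
(b) 1-2-3-6 → obeys
(c) 3-4 → obeys
(d) 3-7 → obeys
(e) 3-5 → obeys
(f) 3-1 → violates

f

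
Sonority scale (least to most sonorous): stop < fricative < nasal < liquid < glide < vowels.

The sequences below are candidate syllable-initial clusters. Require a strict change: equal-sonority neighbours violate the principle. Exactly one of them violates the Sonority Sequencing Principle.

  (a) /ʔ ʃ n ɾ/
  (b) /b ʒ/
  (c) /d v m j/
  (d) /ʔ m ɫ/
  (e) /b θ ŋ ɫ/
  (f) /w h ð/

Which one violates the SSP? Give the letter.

(a) /ʔ ʃ n ɾ/: profile 1-2-3-4 — obeys.
(b) /b ʒ/: profile 1-2 — obeys.
(c) /d v m j/: profile 1-2-3-5 — obeys.
(d) /ʔ m ɫ/: profile 1-3-4 — obeys.
(e) /b θ ŋ ɫ/: profile 1-2-3-4 — obeys.
(f) /w h ð/: profile 5-2-2 — violates.

f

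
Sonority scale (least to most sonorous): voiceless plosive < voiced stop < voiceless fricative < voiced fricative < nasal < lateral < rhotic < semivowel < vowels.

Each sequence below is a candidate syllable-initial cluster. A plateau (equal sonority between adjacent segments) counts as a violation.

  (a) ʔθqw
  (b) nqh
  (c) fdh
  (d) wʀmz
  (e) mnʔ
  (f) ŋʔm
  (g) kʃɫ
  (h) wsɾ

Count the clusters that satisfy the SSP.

(a) 1-3-1-8 → violates
(b) 5-1-3 → violates
(c) 3-2-3 → violates
(d) 8-7-5-4 → violates
(e) 5-5-1 → violates
(f) 5-1-5 → violates
(g) 1-3-6 → obeys
(h) 8-3-7 → violates

1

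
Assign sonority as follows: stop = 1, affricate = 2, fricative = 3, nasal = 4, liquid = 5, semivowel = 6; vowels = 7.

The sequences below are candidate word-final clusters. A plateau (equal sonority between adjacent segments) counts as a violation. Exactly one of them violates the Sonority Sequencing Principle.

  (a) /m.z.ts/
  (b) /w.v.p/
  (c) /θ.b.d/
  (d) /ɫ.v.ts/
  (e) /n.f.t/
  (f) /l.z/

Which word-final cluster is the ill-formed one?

(a) /m.z.ts/: profile 4-3-2 — obeys.
(b) /w.v.p/: profile 6-3-1 — obeys.
(c) /θ.b.d/: profile 3-1-1 — violates.
(d) /ɫ.v.ts/: profile 5-3-2 — obeys.
(e) /n.f.t/: profile 4-3-1 — obeys.
(f) /l.z/: profile 5-3 — obeys.

c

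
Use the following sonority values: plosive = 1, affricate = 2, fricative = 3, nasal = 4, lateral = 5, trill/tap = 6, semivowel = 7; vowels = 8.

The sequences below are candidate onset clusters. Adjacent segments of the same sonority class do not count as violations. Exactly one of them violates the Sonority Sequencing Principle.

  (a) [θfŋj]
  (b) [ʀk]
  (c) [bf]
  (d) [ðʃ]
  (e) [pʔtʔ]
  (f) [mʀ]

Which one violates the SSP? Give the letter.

(a) sonority 3-3-4-7: well-formed.
(b) sonority 6-1: ill-formed.
(c) sonority 1-3: well-formed.
(d) sonority 3-3: well-formed.
(e) sonority 1-1-1-1: well-formed.
(f) sonority 4-6: well-formed.

b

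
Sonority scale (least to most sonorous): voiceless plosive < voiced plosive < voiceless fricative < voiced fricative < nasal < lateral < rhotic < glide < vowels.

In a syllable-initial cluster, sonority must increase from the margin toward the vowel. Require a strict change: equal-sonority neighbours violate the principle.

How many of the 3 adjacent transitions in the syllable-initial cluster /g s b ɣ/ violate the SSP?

/g/ is a voiced plosive (sonority 2).
/s/ is a voiceless fricative (sonority 3).
/b/ is a voiced plosive (sonority 2).
/ɣ/ is a voiced fricative (sonority 4).
/g/→/s/: 2→3 (rises) — ok.
/s/→/b/: 3→2 (does not rise) — violation.
/b/→/ɣ/: 2→4 (rises) — ok.

1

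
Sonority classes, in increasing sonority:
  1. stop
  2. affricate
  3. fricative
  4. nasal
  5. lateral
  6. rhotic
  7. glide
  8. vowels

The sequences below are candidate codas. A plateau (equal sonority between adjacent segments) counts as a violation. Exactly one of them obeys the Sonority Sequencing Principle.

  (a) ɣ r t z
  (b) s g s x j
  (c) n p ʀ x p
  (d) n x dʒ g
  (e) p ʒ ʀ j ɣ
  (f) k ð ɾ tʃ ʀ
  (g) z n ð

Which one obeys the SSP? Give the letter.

(a) 3-6-1-3 → violates
(b) 3-1-3-3-7 → violates
(c) 4-1-6-3-1 → violates
(d) 4-3-2-1 → obeys
(e) 1-3-6-7-3 → violates
(f) 1-3-6-2-6 → violates
(g) 3-4-3 → violates

d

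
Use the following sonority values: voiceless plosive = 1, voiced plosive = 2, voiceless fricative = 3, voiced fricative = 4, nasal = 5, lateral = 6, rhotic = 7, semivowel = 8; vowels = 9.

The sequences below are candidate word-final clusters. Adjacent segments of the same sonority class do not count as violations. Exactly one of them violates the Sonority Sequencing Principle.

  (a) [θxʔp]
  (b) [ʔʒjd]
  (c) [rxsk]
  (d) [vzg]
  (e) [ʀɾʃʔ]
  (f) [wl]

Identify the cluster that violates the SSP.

(a) sonority 3-3-1-1: well-formed.
(b) sonority 1-4-8-2: ill-formed.
(c) sonority 7-3-3-1: well-formed.
(d) sonority 4-4-2: well-formed.
(e) sonority 7-7-3-1: well-formed.
(f) sonority 8-6: well-formed.

b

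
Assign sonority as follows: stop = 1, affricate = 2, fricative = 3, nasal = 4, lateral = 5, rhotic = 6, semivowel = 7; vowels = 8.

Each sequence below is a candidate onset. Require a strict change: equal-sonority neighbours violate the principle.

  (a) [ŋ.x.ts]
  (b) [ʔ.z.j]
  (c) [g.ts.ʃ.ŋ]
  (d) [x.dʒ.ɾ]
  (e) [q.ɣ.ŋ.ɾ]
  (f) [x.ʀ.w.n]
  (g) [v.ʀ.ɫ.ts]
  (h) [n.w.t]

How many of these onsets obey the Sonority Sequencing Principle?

3

(a) [ŋ.x.ts]: profile 4-3-2 — violates.
(b) [ʔ.z.j]: profile 1-3-7 — obeys.
(c) [g.ts.ʃ.ŋ]: profile 1-2-3-4 — obeys.
(d) [x.dʒ.ɾ]: profile 3-2-6 — violates.
(e) [q.ɣ.ŋ.ɾ]: profile 1-3-4-6 — obeys.
(f) [x.ʀ.w.n]: profile 3-6-7-4 — violates.
(g) [v.ʀ.ɫ.ts]: profile 3-6-5-2 — violates.
(h) [n.w.t]: profile 4-7-1 — violates.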